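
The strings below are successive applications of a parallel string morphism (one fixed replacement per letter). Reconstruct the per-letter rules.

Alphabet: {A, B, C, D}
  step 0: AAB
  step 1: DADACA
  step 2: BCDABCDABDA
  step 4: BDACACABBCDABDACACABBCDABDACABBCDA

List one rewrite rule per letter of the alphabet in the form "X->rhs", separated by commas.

  step 1 ⇒ step 2: DADACA ⇒ BC·DA·BC·DA·B·DA
    A ↦ DA
    C ↦ B
    D ↦ BC
  step 0 ⇒ step 1: AAB ⇒ DA·DA·CA
    B ↦ CA

A->DA, B->CA, C->B, D->BC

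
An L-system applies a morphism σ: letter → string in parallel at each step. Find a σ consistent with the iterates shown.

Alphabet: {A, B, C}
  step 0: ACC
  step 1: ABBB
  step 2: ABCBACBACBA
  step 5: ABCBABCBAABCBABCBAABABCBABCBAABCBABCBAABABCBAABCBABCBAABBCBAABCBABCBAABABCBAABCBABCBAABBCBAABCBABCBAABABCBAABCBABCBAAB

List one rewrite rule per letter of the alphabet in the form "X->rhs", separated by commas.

  step 1 ⇒ step 2: ABBB ⇒ AB·CBA·CBA·CBA
    A ↦ AB
    B ↦ CBA
  step 0 ⇒ step 1: ACC ⇒ AB·B·B
    C ↦ B

A->AB, B->CBA, C->B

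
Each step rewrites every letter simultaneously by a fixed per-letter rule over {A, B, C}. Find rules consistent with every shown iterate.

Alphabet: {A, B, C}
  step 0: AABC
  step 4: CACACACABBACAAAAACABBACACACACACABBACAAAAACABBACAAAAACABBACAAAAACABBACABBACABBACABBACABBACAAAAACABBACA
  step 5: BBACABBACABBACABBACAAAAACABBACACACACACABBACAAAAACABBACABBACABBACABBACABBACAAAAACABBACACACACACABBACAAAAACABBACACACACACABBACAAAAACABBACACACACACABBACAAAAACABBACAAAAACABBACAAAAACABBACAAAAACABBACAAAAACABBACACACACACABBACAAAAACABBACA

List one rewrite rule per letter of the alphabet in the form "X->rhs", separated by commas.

A->CA, B->AA, C->BBA

  step 4 ⇒ step 5: CACACACABBACAAAAACABBACACACACACABBACAAAAACABBACAAAAACABBACAAAAACABBACABBACABBACABBACABBACAAAAACABBACA ⇒ BBA·CA·BBA·CA·BBA·CA·BBA·CA·AA·AA·CA·BBA·CA·CA·CA·CA·CA·BBA·CA·AA·AA·CA·BBA·CA·BBA·CA·BBA·CA·BBA·CA·BBA·CA·AA·AA·CA·BBA·CA·CA·CA·CA·CA·BBA·CA·AA·AA·CA·BBA·CA·CA·CA·CA·CA·BBA·CA·AA·AA·CA·BBA·CA·CA·CA·CA·CA·BBA·CA·AA·AA·CA·BBA·CA·AA·AA·CA·BBA·CA·AA·AA·CA·BBA·CA·AA·AA·CA·BBA·CA·AA·AA·CA·BBA·CA·CA·CA·CA·CA·BBA·CA·AA·AA·CA·BBA·CA
    A ↦ CA
    B ↦ AA
    C ↦ BBA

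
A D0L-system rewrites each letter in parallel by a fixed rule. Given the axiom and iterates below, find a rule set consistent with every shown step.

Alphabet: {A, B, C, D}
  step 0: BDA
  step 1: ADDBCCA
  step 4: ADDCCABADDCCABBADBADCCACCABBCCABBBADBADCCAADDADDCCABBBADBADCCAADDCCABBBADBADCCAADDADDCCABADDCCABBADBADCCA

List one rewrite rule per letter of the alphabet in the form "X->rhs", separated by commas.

  step 0 ⇒ step 1: BDA ⇒ ADD·B·CCA
    A ↦ CCA
    B ↦ ADD
    D ↦ B
    C ↦ BAD  (constrained at step 1)

A->CCA, B->ADD, C->BAD, D->B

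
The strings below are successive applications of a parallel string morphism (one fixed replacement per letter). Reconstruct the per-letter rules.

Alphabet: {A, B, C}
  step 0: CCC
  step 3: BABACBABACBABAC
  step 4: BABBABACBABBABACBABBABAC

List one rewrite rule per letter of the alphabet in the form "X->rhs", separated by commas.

  step 3 ⇒ step 4: BABACBABACBABAC ⇒ BA·B·BA·B·AC·BA·B·BA·B·AC·BA·B·BA·B·AC
    A ↦ B
    B ↦ BA
    C ↦ AC

A->B, B->BA, C->AC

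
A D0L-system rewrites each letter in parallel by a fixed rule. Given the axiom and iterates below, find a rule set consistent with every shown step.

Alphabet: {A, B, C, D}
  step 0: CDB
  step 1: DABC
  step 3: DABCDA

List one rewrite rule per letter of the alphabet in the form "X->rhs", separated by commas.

A->D, B->BC, C->D, D->A

  step 0 ⇒ step 1: CDB ⇒ D·A·BC
    B ↦ BC
    C ↦ D
    D ↦ A
    A ↦ D  (constrained at step 1)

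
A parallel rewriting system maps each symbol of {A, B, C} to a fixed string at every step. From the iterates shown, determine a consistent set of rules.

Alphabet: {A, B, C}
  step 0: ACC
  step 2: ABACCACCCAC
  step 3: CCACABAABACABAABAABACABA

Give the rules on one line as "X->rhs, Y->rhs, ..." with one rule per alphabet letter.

A->C, B->CA, C->ABA

  step 2 ⇒ step 3: ABACCACCCAC ⇒ C·CA·C·ABA·ABA·C·ABA·ABA·ABA·C·ABA
    A ↦ C
    B ↦ CA
    C ↦ ABA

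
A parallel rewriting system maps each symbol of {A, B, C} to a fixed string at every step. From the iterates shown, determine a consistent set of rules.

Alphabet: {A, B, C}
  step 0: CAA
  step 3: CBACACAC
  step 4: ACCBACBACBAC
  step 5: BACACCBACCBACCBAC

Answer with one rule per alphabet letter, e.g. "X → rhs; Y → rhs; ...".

A->B, B->C, C->AC

  step 4 ⇒ step 5: ACCBACBACBAC ⇒ B·AC·AC·C·B·AC·C·B·AC·C·B·AC
    A ↦ B
    B ↦ C
    C ↦ AC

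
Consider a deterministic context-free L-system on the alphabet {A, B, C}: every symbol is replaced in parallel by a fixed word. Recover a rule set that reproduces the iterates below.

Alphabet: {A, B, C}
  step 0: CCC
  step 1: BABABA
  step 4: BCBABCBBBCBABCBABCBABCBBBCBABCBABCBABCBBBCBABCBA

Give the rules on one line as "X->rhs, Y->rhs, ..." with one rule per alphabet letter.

  step 0 ⇒ step 1: CCC ⇒ BA·BA·BA
    C ↦ BA
    A ↦ BB  (constrained at step 1)
    B ↦ BC  (constrained at step 1)

A->BB, B->BC, C->BA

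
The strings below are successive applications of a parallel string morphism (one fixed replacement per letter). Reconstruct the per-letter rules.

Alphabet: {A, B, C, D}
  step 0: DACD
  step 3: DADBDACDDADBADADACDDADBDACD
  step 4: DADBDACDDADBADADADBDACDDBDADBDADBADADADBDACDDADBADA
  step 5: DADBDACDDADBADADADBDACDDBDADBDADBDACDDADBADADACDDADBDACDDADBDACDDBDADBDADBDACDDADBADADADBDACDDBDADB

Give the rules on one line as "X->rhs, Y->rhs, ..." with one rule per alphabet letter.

A->DB, B->CD, C->A, D->DA

  step 4 ⇒ step 5: DADBDACDDADBADADADBDACDDBDADBDADBADADADBDACDDADBADA ⇒ DA·DB·DA·CD·DA·DB·A·DA·DA·DB·DA·CD·DB·DA·DB·DA·DB·DA·CD·DA·DB·A·DA·DA·CD·DA·DB·DA·CD·DA·DB·DA·CD·DB·DA·DB·DA·DB·DA·CD·DA·DB·A·DA·DA·DB·DA·CD·DB·DA·DB
    A ↦ DB
    B ↦ CD
    C ↦ A
    D ↦ DA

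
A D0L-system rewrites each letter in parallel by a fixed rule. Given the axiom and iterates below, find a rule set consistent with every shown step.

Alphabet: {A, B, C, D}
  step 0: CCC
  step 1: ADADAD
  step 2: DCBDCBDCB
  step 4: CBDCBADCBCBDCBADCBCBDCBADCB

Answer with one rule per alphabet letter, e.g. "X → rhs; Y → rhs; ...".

  step 1 ⇒ step 2: ADADAD ⇒ DC·B·DC·B·DC·B
    A ↦ DC
    D ↦ B
    B ↦ CB  (constrained at step 2)
  step 0 ⇒ step 1: CCC ⇒ AD·AD·AD
    C ↦ AD

A->DC, B->CB, C->AD, D->B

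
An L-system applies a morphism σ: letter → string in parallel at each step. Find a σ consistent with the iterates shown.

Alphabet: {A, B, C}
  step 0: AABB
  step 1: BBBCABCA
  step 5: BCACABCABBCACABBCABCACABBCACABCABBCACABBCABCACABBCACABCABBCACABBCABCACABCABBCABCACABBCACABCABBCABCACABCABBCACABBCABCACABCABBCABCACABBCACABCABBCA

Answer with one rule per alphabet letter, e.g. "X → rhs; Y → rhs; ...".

A->B, B->BCA, C->CA

  step 0 ⇒ step 1: AABB ⇒ B·B·BCA·BCA
    A ↦ B
    B ↦ BCA
    C ↦ CA  (constrained at step 1)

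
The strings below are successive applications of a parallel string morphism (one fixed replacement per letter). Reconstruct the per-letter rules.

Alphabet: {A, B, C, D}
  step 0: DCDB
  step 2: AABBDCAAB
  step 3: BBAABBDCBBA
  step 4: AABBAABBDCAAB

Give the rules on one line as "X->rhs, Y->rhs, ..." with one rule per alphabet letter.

A->B, B->A, C->DC, D->BB

  step 3 ⇒ step 4: BBAABBDCBBA ⇒ A·A·B·B·A·A·BB·DC·A·A·B
    A ↦ B
    B ↦ A
    C ↦ DC
    D ↦ BB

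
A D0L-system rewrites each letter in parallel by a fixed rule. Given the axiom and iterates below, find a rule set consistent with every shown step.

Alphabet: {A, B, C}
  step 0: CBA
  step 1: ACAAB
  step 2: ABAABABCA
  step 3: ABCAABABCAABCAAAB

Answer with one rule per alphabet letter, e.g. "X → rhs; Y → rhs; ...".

A->AB, B->CA, C->A

  step 2 ⇒ step 3: ABAABABCA ⇒ AB·CA·AB·AB·CA·AB·CA·A·AB
    A ↦ AB
    B ↦ CA
    C ↦ A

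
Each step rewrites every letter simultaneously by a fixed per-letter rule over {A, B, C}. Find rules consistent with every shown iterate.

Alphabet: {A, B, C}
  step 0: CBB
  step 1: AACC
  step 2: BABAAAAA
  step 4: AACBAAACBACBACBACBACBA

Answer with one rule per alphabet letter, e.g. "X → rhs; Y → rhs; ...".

A->BA, B->C, C->AA

  step 1 ⇒ step 2: AACC ⇒ BA·BA·AA·AA
    A ↦ BA
    C ↦ AA
  step 0 ⇒ step 1: CBB ⇒ AA·C·C
    B ↦ C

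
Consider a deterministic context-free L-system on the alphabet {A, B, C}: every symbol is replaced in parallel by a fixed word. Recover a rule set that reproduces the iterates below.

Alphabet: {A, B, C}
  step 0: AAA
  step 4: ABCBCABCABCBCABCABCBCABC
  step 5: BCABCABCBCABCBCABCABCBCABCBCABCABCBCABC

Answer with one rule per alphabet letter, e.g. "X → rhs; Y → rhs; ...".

A->BC, B->A, C->BC

  step 4 ⇒ step 5: ABCBCABCABCBCABCABCBCABC ⇒ BC·A·BC·A·BC·BC·A·BC·BC·A·BC·A·BC·BC·A·BC·BC·A·BC·A·BC·BC·A·BC
    A ↦ BC
    B ↦ A
    C ↦ BC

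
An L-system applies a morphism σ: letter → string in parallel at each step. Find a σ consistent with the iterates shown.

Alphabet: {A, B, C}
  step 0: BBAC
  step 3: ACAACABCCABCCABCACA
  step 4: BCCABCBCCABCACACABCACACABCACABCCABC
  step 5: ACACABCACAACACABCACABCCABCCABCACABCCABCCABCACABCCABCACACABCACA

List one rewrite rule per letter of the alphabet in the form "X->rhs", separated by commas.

  step 4 ⇒ step 5: BCCABCBCCABCACACABCACACABCACABCCABC ⇒ A·CA·CA·BC·A·CA·A·CA·CA·BC·A·CA·BC·CA·BC·CA·BC·A·CA·BC·CA·BC·CA·BC·A·CA·BC·CA·BC·A·CA·CA·BC·A·CA
    A ↦ BC
    B ↦ A
    C ↦ CA

A->BC, B->A, C->CA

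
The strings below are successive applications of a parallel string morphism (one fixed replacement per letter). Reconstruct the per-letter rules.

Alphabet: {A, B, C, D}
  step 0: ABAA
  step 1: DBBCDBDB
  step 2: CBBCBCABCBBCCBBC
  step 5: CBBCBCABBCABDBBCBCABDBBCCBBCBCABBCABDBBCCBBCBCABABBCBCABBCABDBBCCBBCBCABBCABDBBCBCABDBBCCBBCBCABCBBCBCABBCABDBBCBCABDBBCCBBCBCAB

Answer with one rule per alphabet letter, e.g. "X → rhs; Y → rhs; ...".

  step 1 ⇒ step 2: DBBCDBDB ⇒ CB·BC·BC·AB·CB·BC·CB·BC
    B ↦ BC
    C ↦ AB
    D ↦ CB
  step 0 ⇒ step 1: ABAA ⇒ DB·BC·DB·DB
    A ↦ DB

A->DB, B->BC, C->AB, D->CB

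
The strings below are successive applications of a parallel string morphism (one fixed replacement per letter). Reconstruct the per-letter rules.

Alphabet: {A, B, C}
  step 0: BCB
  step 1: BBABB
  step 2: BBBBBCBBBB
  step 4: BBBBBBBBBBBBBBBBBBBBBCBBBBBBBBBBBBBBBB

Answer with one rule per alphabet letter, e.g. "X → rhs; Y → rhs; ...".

A->BC, B->BB, C->A

  step 1 ⇒ step 2: BBABB ⇒ BB·BB·BC·BB·BB
    A ↦ BC
    B ↦ BB
  step 0 ⇒ step 1: BCB ⇒ BB·A·BB
    C ↦ A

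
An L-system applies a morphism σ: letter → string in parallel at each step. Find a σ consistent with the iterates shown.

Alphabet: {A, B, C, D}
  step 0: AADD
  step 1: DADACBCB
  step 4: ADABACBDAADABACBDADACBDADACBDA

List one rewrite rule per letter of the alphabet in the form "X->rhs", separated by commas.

  step 0 ⇒ step 1: AADD ⇒ DA·DA·CB·CB
    A ↦ DA
    D ↦ CB
    B ↦ A  (constrained at step 1)
    C ↦ B  (constrained at step 1)

A->DA, B->A, C->B, D->CB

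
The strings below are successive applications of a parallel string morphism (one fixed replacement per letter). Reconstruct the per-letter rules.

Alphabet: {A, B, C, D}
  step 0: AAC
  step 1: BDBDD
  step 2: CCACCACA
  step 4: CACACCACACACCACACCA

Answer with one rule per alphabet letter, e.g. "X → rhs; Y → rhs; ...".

A->BD, B->C, C->D, D->CA

  step 1 ⇒ step 2: BDBDD ⇒ C·CA·C·CA·CA
    B ↦ C
    D ↦ CA
  step 0 ⇒ step 1: AAC ⇒ BD·BD·D
    A ↦ BD
  step 0 ⇒ step 1: AAC ⇒ BD·BD·D
    C ↦ D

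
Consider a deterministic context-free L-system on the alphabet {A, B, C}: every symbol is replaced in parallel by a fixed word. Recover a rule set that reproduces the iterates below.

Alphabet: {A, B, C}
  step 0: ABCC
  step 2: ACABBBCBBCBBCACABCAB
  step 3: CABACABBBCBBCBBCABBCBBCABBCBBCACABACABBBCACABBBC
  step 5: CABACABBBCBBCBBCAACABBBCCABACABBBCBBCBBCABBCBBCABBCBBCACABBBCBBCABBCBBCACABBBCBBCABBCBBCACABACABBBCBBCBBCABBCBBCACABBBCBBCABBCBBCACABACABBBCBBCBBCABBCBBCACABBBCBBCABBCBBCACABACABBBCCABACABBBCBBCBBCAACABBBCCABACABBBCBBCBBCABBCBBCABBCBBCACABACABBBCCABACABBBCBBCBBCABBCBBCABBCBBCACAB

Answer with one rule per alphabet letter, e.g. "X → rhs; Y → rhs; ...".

  step 2 ⇒ step 3: ACABBBCBBCBBCACABCAB ⇒ CAB·A·CAB·BBC·BBC·BBC·A·BBC·BBC·A·BBC·BBC·A·CAB·A·CAB·BBC·A·CAB·BBC
    A ↦ CAB
    B ↦ BBC
    C ↦ A

A->CAB, B->BBC, C->A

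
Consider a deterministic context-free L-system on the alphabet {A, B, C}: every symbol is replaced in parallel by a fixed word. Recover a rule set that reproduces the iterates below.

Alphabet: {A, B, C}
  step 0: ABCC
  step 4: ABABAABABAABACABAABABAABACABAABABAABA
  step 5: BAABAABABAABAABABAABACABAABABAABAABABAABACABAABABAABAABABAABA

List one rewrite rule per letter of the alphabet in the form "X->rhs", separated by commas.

A->BA, B->A, C->CA

  step 4 ⇒ step 5: ABABAABABAABACABAABABAABACABAABABAABA ⇒ BA·A·BA·A·BA·BA·A·BA·A·BA·BA·A·BA·CA·BA·A·BA·BA·A·BA·A·BA·BA·A·BA·CA·BA·A·BA·BA·A·BA·A·BA·BA·A·BA
    A ↦ BA
    B ↦ A
    C ↦ CA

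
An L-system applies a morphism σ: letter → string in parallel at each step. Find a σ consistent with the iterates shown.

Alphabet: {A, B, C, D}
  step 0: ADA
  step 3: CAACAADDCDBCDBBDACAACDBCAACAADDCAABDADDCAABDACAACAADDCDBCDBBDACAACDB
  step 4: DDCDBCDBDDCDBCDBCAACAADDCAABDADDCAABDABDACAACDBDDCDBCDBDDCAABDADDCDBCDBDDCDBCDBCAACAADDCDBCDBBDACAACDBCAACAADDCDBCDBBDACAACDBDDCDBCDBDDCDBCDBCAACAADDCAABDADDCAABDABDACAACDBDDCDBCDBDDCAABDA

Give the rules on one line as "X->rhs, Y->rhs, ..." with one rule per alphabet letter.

  step 3 ⇒ step 4: CAACAADDCDBCDBBDACAACDBCAACAADDCAABDADDCAABDACAACAADDCDBCDBBDACAACDB ⇒ DD·CDB·CDB·DD·CDB·CDB·CAA·CAA·DD·CAA·BDA·DD·CAA·BDA·BDA·CAA·CDB·DD·CDB·CDB·DD·CAA·BDA·DD·CDB·CDB·DD·CDB·CDB·CAA·CAA·DD·CDB·CDB·BDA·CAA·CDB·CAA·CAA·DD·CDB·CDB·BDA·CAA·CDB·DD·CDB·CDB·DD·CDB·CDB·CAA·CAA·DD·CAA·BDA·DD·CAA·BDA·BDA·CAA·CDB·DD·CDB·CDB·DD·CAA·BDA
    A ↦ CDB
    B ↦ BDA
    C ↦ DD
    D ↦ CAA

A->CDB, B->BDA, C->DD, D->CAA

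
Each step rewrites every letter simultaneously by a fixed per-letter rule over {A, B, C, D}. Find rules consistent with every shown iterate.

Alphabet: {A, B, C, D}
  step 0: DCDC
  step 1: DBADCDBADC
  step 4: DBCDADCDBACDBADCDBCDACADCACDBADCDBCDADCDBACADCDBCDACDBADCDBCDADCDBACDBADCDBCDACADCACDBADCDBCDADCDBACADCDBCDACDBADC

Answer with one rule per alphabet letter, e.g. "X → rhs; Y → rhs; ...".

A->AC, B->CD, C->ADC, D->DB

  step 0 ⇒ step 1: DCDC ⇒ DB·ADC·DB·ADC
    C ↦ ADC
    D ↦ DB
    A ↦ AC  (constrained at step 1)
    B ↦ CD  (constrained at step 1)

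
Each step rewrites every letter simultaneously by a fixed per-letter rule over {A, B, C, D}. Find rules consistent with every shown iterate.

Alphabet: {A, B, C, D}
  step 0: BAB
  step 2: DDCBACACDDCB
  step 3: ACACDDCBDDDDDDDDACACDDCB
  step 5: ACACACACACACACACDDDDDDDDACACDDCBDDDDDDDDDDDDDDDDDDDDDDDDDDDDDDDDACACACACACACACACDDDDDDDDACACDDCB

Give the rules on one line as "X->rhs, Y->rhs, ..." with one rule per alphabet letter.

A->DD, B->CB, C->DD, D->AC

  step 2 ⇒ step 3: DDCBACACDDCB ⇒ AC·AC·DD·CB·DD·DD·DD·DD·AC·AC·DD·CB
    A ↦ DD
    B ↦ CB
    C ↦ DD
    D ↦ AC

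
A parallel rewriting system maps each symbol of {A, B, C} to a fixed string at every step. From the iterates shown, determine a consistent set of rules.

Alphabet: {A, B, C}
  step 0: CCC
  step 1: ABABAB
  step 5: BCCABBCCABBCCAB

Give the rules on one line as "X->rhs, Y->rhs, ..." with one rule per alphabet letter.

  step 0 ⇒ step 1: CCC ⇒ AB·AB·AB
    C ↦ AB
    A ↦ B  (constrained at step 1)
    B ↦ C  (constrained at step 1)

A->B, B->C, C->AB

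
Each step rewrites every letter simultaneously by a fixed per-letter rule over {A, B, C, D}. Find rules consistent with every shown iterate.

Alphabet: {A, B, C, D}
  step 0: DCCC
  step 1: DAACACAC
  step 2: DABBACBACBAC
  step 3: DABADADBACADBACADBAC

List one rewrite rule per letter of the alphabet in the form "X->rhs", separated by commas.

A->B, B->AD, C->AC, D->DA

  step 2 ⇒ step 3: DABBACBACBAC ⇒ DA·B·AD·AD·B·AC·AD·B·AC·AD·B·AC
    A ↦ B
    B ↦ AD
    C ↦ AC
    D ↦ DA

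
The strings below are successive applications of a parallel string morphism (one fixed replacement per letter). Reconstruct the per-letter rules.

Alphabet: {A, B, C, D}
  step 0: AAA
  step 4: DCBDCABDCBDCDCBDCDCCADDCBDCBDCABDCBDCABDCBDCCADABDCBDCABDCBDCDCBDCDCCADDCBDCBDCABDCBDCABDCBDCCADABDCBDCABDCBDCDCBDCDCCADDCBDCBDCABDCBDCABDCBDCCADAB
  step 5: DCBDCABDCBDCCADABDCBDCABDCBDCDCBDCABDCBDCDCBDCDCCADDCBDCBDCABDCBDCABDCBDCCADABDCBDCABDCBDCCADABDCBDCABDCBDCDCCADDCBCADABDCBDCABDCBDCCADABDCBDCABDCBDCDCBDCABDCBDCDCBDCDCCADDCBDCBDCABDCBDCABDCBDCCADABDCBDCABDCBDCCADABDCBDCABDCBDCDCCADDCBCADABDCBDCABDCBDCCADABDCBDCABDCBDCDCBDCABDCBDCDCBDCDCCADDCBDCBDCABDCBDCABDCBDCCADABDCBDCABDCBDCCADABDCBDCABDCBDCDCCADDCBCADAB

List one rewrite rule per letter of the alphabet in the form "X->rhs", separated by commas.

  step 4 ⇒ step 5: DCBDCABDCBDCDCBDCDCCADDCBDCBDCABDCBDCABDCBDCCADABDCBDCABDCBDCDCBDCDCCADDCBDCBDCABDCBDCABDCBDCCADABDCBDCABDCBDCDCBDCDCCADDCBDCBDCABDCBDCABDCBDCCADAB ⇒ DCB·DC·AB·DCB·DC·CAD·AB·DCB·DC·AB·DCB·DC·DCB·DC·AB·DCB·DC·DCB·DC·DC·CAD·DCB·DCB·DC·AB·DCB·DC·AB·DCB·DC·CAD·AB·DCB·DC·AB·DCB·DC·CAD·AB·DCB·DC·AB·DCB·DC·DC·CAD·DCB·CAD·AB·DCB·DC·AB·DCB·DC·CAD·AB·DCB·DC·AB·DCB·DC·DCB·DC·AB·DCB·DC·DCB·DC·DC·CAD·DCB·DCB·DC·AB·DCB·DC·AB·DCB·DC·CAD·AB·DCB·DC·AB·DCB·DC·CAD·AB·DCB·DC·AB·DCB·DC·DC·CAD·DCB·CAD·AB·DCB·DC·AB·DCB·DC·CAD·AB·DCB·DC·AB·DCB·DC·DCB·DC·AB·DCB·DC·DCB·DC·DC·CAD·DCB·DCB·DC·AB·DCB·DC·AB·DCB·DC·CAD·AB·DCB·DC·AB·DCB·DC·CAD·AB·DCB·DC·AB·DCB·DC·DC·CAD·DCB·CAD·AB
    A ↦ CAD
    B ↦ AB
    C ↦ DC
    D ↦ DCB

A->CAD, B->AB, C->DC, D->DCB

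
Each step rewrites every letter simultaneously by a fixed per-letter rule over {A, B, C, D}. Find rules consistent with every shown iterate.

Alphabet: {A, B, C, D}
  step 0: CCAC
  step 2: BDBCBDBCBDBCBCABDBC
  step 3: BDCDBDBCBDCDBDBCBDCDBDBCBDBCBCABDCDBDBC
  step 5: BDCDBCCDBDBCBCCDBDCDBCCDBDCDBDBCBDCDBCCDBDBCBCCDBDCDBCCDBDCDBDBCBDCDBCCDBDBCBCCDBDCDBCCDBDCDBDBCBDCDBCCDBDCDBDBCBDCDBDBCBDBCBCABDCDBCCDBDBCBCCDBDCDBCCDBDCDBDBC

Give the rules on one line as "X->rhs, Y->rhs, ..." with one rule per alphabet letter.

  step 2 ⇒ step 3: BDBCBDBCBDBCBCABDBC ⇒ BD·CD·BD·BC·BD·CD·BD·BC·BD·CD·BD·BC·BD·BC·BCA·BD·CD·BD·BC
    A ↦ BCA
    B ↦ BD
    C ↦ BC
    D ↦ CD

A->BCA, B->BD, C->BC, D->CD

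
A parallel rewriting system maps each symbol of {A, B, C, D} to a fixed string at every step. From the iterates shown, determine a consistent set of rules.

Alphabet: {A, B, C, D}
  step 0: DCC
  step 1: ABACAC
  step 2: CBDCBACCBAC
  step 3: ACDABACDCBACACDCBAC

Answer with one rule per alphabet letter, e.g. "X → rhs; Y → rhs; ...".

  step 2 ⇒ step 3: CBDCBACCBAC ⇒ AC·D·AB·AC·D·CB·AC·AC·D·CB·AC
    A ↦ CB
    B ↦ D
    C ↦ AC
    D ↦ AB

A->CB, B->D, C->AC, D->AB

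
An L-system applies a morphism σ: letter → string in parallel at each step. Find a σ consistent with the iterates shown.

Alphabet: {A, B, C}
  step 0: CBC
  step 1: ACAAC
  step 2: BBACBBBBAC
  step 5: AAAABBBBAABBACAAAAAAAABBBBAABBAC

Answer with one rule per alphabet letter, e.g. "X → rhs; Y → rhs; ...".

A->BB, B->A, C->AC

  step 1 ⇒ step 2: ACAAC ⇒ BB·AC·BB·BB·AC
    A ↦ BB
    C ↦ AC
  step 0 ⇒ step 1: CBC ⇒ AC·A·AC
    B ↦ A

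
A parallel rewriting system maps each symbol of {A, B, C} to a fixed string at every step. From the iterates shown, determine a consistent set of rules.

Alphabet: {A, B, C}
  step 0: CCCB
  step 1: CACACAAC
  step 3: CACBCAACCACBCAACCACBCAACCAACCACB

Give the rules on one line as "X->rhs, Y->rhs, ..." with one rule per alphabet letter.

A->CB, B->AC, C->CA

  step 0 ⇒ step 1: CCCB ⇒ CA·CA·CA·AC
    B ↦ AC
    C ↦ CA
    A ↦ CB  (constrained at step 1)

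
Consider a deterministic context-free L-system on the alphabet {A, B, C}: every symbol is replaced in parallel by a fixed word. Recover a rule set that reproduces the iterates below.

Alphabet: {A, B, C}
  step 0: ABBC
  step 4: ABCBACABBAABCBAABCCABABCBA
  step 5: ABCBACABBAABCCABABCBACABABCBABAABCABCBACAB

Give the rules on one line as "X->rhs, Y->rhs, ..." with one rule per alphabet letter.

A->AB, B->C, C->BA

  step 4 ⇒ step 5: ABCBACABBAABCBAABCCABABCBA ⇒ AB·C·BA·C·AB·BA·AB·C·C·AB·AB·C·BA·C·AB·AB·C·BA·BA·AB·C·AB·C·BA·C·AB
    A ↦ AB
    B ↦ C
    C ↦ BA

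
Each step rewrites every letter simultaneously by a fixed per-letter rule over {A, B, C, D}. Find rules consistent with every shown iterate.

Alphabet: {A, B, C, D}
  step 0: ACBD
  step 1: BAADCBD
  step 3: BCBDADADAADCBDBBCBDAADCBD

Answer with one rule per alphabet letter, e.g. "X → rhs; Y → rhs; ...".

A->B, B->AD, C->A, D->CBD

  step 0 ⇒ step 1: ACBD ⇒ B·A·AD·CBD
    A ↦ B
    B ↦ AD
    C ↦ A
    D ↦ CBD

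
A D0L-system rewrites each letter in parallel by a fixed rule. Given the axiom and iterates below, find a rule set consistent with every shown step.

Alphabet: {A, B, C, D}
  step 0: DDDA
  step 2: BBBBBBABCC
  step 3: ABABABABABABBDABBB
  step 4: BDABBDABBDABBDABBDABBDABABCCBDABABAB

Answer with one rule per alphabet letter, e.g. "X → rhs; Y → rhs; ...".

A->BD, B->AB, C->B, D->CC

  step 3 ⇒ step 4: ABABABABABABBDABBB ⇒ BD·AB·BD·AB·BD·AB·BD·AB·BD·AB·BD·AB·AB·CC·BD·AB·AB·AB
    A ↦ BD
    B ↦ AB
    D ↦ CC
  step 2 ⇒ step 3: BBBBBBABCC ⇒ AB·AB·AB·AB·AB·AB·BD·AB·B·B
    C ↦ B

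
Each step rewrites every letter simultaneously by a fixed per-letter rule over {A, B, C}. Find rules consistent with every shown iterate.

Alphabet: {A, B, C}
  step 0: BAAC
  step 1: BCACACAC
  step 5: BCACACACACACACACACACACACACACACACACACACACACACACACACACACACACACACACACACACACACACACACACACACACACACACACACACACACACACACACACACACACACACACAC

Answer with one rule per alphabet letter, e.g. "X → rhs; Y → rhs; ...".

A->AC, B->BC, C->AC

  step 0 ⇒ step 1: BAAC ⇒ BC·AC·AC·AC
    A ↦ AC
    B ↦ BC
    C ↦ AC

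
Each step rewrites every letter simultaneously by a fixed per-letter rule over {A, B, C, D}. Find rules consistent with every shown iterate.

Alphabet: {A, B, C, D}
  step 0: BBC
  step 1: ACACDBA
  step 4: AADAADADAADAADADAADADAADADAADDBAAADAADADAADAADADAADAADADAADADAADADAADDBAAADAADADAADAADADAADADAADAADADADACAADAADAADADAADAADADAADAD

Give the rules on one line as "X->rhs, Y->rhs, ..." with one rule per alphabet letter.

A->AAD, B->AC, C->DBA, D->AD

  step 0 ⇒ step 1: BBC ⇒ AC·AC·DBA
    B ↦ AC
    C ↦ DBA
    A ↦ AAD  (constrained at step 1)
    D ↦ AD  (constrained at step 1)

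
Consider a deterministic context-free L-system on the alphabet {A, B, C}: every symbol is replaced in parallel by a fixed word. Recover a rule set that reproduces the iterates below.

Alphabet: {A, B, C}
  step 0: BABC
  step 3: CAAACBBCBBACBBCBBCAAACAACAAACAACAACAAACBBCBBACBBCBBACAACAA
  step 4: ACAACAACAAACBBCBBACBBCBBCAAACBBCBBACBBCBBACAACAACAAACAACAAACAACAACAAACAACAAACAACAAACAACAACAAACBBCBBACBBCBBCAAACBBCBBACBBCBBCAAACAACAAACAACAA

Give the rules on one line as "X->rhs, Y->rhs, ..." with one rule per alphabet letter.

  step 3 ⇒ step 4: CAAACBBCBBACBBCBBCAAACAACAAACAACAACAAACBBCBBACBBCBBACAACAA ⇒ A·CAA·CAA·CAA·A·CBB·CBB·A·CBB·CBB·CAA·A·CBB·CBB·A·CBB·CBB·A·CAA·CAA·CAA·A·CAA·CAA·A·CAA·CAA·CAA·A·CAA·CAA·A·CAA·CAA·A·CAA·CAA·CAA·A·CBB·CBB·A·CBB·CBB·CAA·A·CBB·CBB·A·CBB·CBB·CAA·A·CAA·CAA·A·CAA·CAA
    A ↦ CAA
    B ↦ CBB
    C ↦ A

A->CAA, B->CBB, C->A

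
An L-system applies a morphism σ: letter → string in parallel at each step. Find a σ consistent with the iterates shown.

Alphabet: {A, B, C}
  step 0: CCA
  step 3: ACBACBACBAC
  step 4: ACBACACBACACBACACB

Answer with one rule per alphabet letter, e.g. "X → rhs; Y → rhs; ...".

  step 3 ⇒ step 4: ACBACBACBAC ⇒ AC·B·AC·AC·B·AC·AC·B·AC·AC·B
    A ↦ AC
    B ↦ AC
    C ↦ B

A->AC, B->AC, C->B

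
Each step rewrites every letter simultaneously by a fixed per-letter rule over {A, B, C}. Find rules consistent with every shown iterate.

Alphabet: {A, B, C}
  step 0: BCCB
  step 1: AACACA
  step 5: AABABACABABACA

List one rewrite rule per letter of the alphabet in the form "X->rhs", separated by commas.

  step 0 ⇒ step 1: BCCB ⇒ A·AC·AC·A
    B ↦ A
    C ↦ AC
    A ↦ B  (constrained at step 1)

A->B, B->A, C->AC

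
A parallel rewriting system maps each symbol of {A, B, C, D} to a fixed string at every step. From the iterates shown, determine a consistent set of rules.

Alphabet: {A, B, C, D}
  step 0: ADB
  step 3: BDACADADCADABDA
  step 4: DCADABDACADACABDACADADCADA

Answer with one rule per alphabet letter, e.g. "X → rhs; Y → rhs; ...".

A->DA, B->D, C->B, D->CA

  step 3 ⇒ step 4: BDACADADCADABDA ⇒ D·CA·DA·B·DA·CA·DA·CA·B·DA·CA·DA·D·CA·DA
    A ↦ DA
    B ↦ D
    C ↦ B
    D ↦ CA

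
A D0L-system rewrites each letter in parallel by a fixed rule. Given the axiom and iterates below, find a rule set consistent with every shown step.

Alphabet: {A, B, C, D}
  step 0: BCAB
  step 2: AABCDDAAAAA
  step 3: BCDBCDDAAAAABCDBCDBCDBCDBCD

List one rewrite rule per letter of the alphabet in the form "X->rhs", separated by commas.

  step 2 ⇒ step 3: AABCDDAAAAA ⇒ BCD·BCD·D·A·AA·AA·BCD·BCD·BCD·BCD·BCD
    A ↦ BCD
    B ↦ D
    C ↦ A
    D ↦ AA

A->BCD, B->D, C->A, D->AA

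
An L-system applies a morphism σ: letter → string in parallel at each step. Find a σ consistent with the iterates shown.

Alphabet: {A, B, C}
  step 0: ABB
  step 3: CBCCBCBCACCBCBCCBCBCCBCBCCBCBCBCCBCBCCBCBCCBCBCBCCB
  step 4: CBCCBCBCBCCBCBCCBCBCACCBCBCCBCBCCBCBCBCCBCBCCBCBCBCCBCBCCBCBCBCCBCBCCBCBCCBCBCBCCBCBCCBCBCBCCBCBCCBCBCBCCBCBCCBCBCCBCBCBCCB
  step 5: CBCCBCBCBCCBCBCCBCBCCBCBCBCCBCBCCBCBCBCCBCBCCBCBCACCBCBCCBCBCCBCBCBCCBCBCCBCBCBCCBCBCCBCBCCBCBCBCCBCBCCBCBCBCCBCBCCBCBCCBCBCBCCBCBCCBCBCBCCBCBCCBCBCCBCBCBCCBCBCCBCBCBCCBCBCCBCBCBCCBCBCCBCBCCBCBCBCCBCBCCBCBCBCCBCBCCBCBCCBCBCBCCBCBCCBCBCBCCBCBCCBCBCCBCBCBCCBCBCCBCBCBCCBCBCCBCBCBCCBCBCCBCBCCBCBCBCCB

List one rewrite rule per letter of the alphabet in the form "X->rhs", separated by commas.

A->CAC, B->CCB, C->CB

  step 4 ⇒ step 5: CBCCBCBCBCCBCBCCBCBCACCBCBCCBCBCCBCBCBCCBCBCCBCBCBCCBCBCCBCBCBCCBCBCCBCBCCBCBCBCCBCBCCBCBCBCCBCBCCBCBCBCCBCBCCBCBCCBCBCBCCB ⇒ CB·CCB·CB·CB·CCB·CB·CCB·CB·CCB·CB·CB·CCB·CB·CCB·CB·CB·CCB·CB·CCB·CB·CAC·CB·CB·CCB·CB·CCB·CB·CB·CCB·CB·CCB·CB·CB·CCB·CB·CCB·CB·CCB·CB·CB·CCB·CB·CCB·CB·CB·CCB·CB·CCB·CB·CCB·CB·CB·CCB·CB·CCB·CB·CB·CCB·CB·CCB·CB·CCB·CB·CB·CCB·CB·CCB·CB·CB·CCB·CB·CCB·CB·CB·CCB·CB·CCB·CB·CCB·CB·CB·CCB·CB·CCB·CB·CB·CCB·CB·CCB·CB·CCB·CB·CB·CCB·CB·CCB·CB·CB·CCB·CB·CCB·CB·CCB·CB·CB·CCB·CB·CCB·CB·CB·CCB·CB·CCB·CB·CB·CCB·CB·CCB·CB·CCB·CB·CB·CCB
    A ↦ CAC
    B ↦ CCB
    C ↦ CB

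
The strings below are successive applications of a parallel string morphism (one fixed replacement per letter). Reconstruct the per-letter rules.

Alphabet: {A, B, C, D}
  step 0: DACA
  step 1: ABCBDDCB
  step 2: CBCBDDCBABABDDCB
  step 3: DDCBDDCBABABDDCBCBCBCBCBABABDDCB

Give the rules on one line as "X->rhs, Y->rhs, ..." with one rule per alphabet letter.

A->CB, B->CB, C->DD, D->AB

  step 2 ⇒ step 3: CBCBDDCBABABDDCB ⇒ DD·CB·DD·CB·AB·AB·DD·CB·CB·CB·CB·CB·AB·AB·DD·CB
    A ↦ CB
    B ↦ CB
    C ↦ DD
    D ↦ AB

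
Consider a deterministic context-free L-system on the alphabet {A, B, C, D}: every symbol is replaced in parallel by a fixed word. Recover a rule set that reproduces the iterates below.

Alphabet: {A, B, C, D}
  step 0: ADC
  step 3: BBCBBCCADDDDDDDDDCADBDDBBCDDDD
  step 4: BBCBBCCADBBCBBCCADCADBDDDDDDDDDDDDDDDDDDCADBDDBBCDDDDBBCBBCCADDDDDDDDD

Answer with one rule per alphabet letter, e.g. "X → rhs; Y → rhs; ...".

  step 3 ⇒ step 4: BBCBBCCADDDDDDDDDCADBDDBBCDDDD ⇒ BBC·BBC·CAD·BBC·BBC·CAD·CAD·B·DD·DD·DD·DD·DD·DD·DD·DD·DD·CAD·B·DD·BBC·DD·DD·BBC·BBC·CAD·DD·DD·DD·DD
    A ↦ B
    B ↦ BBC
    C ↦ CAD
    D ↦ DD

A->B, B->BBC, C->CAD, D->DD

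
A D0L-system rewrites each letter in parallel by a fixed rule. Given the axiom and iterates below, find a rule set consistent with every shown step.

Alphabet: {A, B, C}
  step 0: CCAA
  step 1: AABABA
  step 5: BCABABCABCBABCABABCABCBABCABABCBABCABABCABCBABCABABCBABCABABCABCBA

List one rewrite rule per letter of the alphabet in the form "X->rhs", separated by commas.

A->BA, B->BC, C->A

  step 0 ⇒ step 1: CCAA ⇒ A·A·BA·BA
    A ↦ BA
    C ↦ A
    B ↦ BC  (constrained at step 1)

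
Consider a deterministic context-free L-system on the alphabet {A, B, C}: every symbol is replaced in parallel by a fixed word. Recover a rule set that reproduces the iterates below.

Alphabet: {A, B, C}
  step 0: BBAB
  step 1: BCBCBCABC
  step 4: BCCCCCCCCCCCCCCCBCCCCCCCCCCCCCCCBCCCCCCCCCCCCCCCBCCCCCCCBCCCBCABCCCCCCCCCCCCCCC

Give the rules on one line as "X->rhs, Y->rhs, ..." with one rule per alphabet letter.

A->BCA, B->BC, C->CC

  step 0 ⇒ step 1: BBAB ⇒ BC·BC·BCA·BC
    A ↦ BCA
    B ↦ BC
    C ↦ CC  (constrained at step 1)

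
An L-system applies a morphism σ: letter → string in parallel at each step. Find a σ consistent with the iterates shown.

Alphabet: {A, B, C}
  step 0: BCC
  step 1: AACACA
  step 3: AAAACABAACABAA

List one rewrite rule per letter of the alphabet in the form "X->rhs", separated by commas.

  step 0 ⇒ step 1: BCC ⇒ AA·CA·CA
    B ↦ AA
    C ↦ CA
    A ↦ B  (constrained at step 1)

A->B, B->AA, C->CA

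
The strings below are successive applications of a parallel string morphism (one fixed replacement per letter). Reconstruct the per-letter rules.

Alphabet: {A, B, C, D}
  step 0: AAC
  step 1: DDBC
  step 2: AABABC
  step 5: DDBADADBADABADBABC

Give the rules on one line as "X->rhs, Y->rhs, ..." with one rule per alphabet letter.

A->D, B->BA, C->BC, D->A

  step 1 ⇒ step 2: DDBC ⇒ A·A·BA·BC
    B ↦ BA
    C ↦ BC
    D ↦ A
  step 0 ⇒ step 1: AAC ⇒ D·D·BC
    A ↦ D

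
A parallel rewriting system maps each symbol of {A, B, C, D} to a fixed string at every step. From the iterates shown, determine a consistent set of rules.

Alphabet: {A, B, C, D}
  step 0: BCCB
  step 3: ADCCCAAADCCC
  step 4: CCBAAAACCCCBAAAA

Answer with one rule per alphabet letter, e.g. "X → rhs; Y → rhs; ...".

  step 3 ⇒ step 4: ADCCCAAADCCC ⇒ C·CBA·A·A·A·C·C·C·CBA·A·A·A
    A ↦ C
    C ↦ A
    D ↦ CBA
    B ↦ DC  (constrained at step 0)

A->C, B->DC, C->A, D->CBA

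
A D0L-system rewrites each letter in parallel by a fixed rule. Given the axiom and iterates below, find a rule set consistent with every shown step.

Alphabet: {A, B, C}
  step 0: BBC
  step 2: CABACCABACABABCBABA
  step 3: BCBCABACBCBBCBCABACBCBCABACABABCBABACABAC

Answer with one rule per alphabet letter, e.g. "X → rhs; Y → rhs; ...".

  step 2 ⇒ step 3: CABACCABACABABCBABA ⇒ BCB·C·ABA·C·BCB·BCB·C·ABA·C·BCB·C·ABA·C·ABA·BCB·ABA·C·ABA·C
    A ↦ C
    B ↦ ABA
    C ↦ BCB

A->C, B->ABA, C->BCB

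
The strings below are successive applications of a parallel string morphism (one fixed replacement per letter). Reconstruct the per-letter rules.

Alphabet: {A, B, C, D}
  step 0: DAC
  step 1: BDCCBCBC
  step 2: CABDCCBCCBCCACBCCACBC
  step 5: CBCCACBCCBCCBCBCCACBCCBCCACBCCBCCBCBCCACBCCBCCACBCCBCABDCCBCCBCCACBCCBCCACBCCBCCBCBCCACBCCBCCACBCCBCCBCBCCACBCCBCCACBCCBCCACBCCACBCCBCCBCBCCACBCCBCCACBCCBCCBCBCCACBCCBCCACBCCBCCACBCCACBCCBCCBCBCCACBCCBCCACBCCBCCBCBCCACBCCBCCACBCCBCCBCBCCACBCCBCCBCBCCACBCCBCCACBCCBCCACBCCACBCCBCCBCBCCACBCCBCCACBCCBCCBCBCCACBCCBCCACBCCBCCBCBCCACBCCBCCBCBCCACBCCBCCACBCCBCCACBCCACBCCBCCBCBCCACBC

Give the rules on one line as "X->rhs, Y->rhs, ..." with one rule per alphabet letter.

  step 1 ⇒ step 2: BDCCBCBC ⇒ CA·BDC·CBC·CBC·CA·CBC·CA·CBC
    B ↦ CA
    C ↦ CBC
    D ↦ BDC
  step 0 ⇒ step 1: DAC ⇒ BDC·CB·CBC
    A ↦ CB

A->CB, B->CA, C->CBC, D->BDC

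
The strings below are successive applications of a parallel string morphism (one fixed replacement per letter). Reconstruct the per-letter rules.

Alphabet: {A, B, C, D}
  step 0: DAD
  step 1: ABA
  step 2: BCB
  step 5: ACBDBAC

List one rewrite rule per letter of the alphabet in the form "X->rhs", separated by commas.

  step 1 ⇒ step 2: ABA ⇒ B·C·B
    A ↦ B
    B ↦ C
    C ↦ DB  (constrained at step 2)
  step 0 ⇒ step 1: DAD ⇒ A·B·A
    D ↦ A

A->B, B->C, C->DB, D->A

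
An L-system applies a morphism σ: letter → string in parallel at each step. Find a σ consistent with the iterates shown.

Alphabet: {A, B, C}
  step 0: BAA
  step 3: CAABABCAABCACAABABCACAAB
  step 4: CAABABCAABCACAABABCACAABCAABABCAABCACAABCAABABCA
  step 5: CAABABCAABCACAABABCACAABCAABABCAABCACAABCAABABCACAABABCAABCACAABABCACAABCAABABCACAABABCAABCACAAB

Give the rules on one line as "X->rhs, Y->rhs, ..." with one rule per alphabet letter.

A->AB, B->CA, C->CA

  step 4 ⇒ step 5: CAABABCAABCACAABABCACAABCAABABCAABCACAABCAABABCA ⇒ CA·AB·AB·CA·AB·CA·CA·AB·AB·CA·CA·AB·CA·AB·AB·CA·AB·CA·CA·AB·CA·AB·AB·CA·CA·AB·AB·CA·AB·CA·CA·AB·AB·CA·CA·AB·CA·AB·AB·CA·CA·AB·AB·CA·AB·CA·CA·AB
    A ↦ AB
    B ↦ CA
    C ↦ CA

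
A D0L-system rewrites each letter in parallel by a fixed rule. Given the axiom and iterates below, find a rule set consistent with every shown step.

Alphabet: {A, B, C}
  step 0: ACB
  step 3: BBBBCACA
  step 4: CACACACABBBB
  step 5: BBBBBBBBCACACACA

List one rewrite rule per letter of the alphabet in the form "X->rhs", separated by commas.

  step 4 ⇒ step 5: CACACACABBBB ⇒ B·B·B·B·B·B·B·B·CA·CA·CA·CA
    A ↦ B
    B ↦ CA
    C ↦ B

A->B, B->CA, C->B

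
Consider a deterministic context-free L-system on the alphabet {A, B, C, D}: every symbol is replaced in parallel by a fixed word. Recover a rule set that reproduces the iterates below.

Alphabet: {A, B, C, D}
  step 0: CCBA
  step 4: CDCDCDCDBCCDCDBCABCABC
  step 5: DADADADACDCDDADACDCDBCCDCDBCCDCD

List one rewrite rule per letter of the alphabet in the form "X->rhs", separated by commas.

A->BC, B->CDC, C->D, D->A

  step 4 ⇒ step 5: CDCDCDCDBCCDCDBCABCABC ⇒ D·A·D·A·D·A·D·A·CDC·D·D·A·D·A·CDC·D·BC·CDC·D·BC·CDC·D
    A ↦ BC
    B ↦ CDC
    C ↦ D
    D ↦ A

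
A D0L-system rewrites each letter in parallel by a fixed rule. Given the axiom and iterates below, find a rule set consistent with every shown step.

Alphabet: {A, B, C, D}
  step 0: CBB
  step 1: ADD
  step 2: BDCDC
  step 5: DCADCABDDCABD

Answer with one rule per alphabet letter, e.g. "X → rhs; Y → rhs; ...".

A->B, B->D, C->A, D->DC

  step 1 ⇒ step 2: ADD ⇒ B·DC·DC
    A ↦ B
    D ↦ DC
  step 0 ⇒ step 1: CBB ⇒ A·D·D
    B ↦ D
  step 0 ⇒ step 1: CBB ⇒ A·D·D
    C ↦ A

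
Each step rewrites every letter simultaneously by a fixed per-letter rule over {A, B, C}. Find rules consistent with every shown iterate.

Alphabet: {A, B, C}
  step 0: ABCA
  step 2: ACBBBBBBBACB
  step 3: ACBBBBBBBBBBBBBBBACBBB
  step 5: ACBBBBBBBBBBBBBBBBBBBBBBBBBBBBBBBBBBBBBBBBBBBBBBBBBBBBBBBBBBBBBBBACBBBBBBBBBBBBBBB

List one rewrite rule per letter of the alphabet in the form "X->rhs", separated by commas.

  step 2 ⇒ step 3: ACBBBBBBBACB ⇒ AC·B·BB·BB·BB·BB·BB·BB·BB·AC·B·BB
    A ↦ AC
    B ↦ BB
    C ↦ B

A->AC, B->BB, C->B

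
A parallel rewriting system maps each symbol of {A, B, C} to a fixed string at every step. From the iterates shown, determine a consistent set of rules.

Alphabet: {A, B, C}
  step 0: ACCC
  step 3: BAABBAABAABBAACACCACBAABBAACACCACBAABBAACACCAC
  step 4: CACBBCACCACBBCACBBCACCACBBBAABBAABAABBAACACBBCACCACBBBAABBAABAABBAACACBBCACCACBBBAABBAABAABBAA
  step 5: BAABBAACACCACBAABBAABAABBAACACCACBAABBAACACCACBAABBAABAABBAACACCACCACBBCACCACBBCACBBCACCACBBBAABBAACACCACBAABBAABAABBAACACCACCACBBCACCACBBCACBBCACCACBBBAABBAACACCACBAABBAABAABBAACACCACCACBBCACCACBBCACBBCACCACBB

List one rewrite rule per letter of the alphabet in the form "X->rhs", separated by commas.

  step 4 ⇒ step 5: CACBBCACCACBBCACBBCACCACBBBAABBAABAABBAACACBBCACCACBBBAABBAABAABBAACACBBCACCACBBBAABBAABAABBAA ⇒ BAA·B·BAA·CAC·CAC·BAA·B·BAA·BAA·B·BAA·CAC·CAC·BAA·B·BAA·CAC·CAC·BAA·B·BAA·BAA·B·BAA·CAC·CAC·CAC·B·B·CAC·CAC·B·B·CAC·B·B·CAC·CAC·B·B·BAA·B·BAA·CAC·CAC·BAA·B·BAA·BAA·B·BAA·CAC·CAC·CAC·B·B·CAC·CAC·B·B·CAC·B·B·CAC·CAC·B·B·BAA·B·BAA·CAC·CAC·BAA·B·BAA·BAA·B·BAA·CAC·CAC·CAC·B·B·CAC·CAC·B·B·CAC·B·B·CAC·CAC·B·B
    A ↦ B
    B ↦ CAC
    C ↦ BAA

A->B, B->CAC, C->BAA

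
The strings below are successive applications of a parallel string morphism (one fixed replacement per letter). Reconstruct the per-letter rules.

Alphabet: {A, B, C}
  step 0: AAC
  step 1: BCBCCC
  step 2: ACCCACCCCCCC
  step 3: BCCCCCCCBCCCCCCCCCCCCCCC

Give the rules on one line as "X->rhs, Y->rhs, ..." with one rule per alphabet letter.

  step 2 ⇒ step 3: ACCCACCCCCCC ⇒ BC·CC·CC·CC·BC·CC·CC·CC·CC·CC·CC·CC
    A ↦ BC
    C ↦ CC
  step 1 ⇒ step 2: BCBCCC ⇒ AC·CC·AC·CC·CC·CC
    B ↦ AC

A->BC, B->AC, C->CC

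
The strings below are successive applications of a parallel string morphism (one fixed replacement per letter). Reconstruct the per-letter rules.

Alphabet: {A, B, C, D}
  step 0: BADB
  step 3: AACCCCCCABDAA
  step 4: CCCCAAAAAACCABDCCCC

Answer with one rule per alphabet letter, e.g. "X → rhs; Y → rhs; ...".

  step 3 ⇒ step 4: AACCCCCCABDAA ⇒ CC·CC·A·A·A·A·A·A·CC·A·BD·CC·CC
    A ↦ CC
    B ↦ A
    C ↦ A
    D ↦ BD

A->CC, B->A, C->A, D->BD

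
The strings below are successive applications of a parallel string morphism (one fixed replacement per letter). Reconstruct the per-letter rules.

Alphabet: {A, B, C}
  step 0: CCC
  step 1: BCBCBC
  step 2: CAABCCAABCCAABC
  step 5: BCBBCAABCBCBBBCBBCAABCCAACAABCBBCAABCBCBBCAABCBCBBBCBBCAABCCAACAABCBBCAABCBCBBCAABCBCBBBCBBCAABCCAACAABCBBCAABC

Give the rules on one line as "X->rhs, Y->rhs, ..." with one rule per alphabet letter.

A->B, B->CAA, C->BC

  step 1 ⇒ step 2: BCBCBC ⇒ CAA·BC·CAA·BC·CAA·BC
    B ↦ CAA
    C ↦ BC
    A ↦ B  (constrained at step 2)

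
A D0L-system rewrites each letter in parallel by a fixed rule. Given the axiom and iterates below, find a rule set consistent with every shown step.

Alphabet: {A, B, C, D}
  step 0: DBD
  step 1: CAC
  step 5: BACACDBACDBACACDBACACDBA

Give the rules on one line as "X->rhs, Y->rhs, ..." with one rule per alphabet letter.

A->CD, B->A, C->BA, D->C

  step 0 ⇒ step 1: DBD ⇒ C·A·C
    B ↦ A
    D ↦ C
    A ↦ CD  (constrained at step 1)
    C ↦ BA  (constrained at step 1)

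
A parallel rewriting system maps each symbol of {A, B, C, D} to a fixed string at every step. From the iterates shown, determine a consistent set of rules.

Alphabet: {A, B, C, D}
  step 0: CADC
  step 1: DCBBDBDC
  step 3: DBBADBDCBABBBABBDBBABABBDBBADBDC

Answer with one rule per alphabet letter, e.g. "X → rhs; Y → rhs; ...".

A->BB, B->BA, C->DC, D->DB

  step 0 ⇒ step 1: CADC ⇒ DC·BB·DB·DC
    A ↦ BB
    C ↦ DC
    D ↦ DB
    B ↦ BA  (constrained at step 1)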